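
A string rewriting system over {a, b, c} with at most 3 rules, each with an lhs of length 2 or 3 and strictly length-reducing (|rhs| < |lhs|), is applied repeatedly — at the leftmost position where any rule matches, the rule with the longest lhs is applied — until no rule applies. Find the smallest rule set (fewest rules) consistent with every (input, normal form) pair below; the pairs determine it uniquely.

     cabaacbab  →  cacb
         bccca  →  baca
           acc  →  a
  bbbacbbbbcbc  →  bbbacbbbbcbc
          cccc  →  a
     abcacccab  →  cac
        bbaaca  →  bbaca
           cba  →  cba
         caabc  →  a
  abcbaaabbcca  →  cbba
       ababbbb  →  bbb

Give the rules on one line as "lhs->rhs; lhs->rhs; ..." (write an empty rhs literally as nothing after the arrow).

  | cabaacbab => caacbab => cacbab => cacb
  | bccca => baca
  | acc => aa => a
  | bbbacbbbbcbc

aa->a; ab->; cc->a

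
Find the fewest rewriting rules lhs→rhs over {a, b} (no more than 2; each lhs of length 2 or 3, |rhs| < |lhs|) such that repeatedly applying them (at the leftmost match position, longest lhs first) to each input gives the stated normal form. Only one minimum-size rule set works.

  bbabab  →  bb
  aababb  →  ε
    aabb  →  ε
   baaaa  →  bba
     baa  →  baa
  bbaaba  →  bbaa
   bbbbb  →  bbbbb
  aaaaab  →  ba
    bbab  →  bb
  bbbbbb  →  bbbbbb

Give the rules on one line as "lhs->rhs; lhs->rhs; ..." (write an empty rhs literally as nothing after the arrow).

  | bbabab => bbab => bb
  | aababb => aabb => ab => ε
  | aabb => ab => ε
  | baaaa => bba

aaa->b; ab->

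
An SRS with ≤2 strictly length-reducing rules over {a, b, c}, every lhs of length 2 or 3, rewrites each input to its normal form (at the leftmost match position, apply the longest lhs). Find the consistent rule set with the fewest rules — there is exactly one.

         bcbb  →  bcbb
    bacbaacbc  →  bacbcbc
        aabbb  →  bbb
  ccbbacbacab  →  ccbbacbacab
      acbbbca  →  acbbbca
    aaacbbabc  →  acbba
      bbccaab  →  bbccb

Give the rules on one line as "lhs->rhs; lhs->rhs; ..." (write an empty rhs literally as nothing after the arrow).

aa->; abc->a

  | bcbb
  | bacbaacbc => bacbcbc
  | aabbb => bbb
  | ccbbacbacab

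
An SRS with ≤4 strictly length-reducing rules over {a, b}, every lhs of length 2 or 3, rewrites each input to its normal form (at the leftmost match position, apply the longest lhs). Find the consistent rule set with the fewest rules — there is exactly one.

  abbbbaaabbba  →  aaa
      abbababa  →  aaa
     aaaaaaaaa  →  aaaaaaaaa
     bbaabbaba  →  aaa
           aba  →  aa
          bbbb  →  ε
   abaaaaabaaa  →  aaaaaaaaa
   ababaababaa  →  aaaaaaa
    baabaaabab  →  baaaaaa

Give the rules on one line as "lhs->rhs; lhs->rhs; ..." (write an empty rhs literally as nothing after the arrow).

ab->a; abb->; bb->

  | abbbbaaabbba => bbaaabbba => aaabbba => aaba => aaa
  | abbababa => ababa => aaba => aaa
  | aaaaaaaaa
  | bbaabbaba => aabbaba => aaba => aaa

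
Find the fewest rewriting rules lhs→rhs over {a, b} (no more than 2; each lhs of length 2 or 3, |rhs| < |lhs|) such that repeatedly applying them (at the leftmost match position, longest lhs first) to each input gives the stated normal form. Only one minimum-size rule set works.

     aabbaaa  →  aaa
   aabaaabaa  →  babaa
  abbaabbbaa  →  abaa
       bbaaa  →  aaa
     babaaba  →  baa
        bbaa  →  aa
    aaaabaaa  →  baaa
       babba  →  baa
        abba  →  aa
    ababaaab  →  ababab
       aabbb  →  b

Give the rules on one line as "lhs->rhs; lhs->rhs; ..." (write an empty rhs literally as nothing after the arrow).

  | aabbaaa => bbaaa => aaa
  | aabaaabaa => baaabaa => babaa
  | abbaabbbaa => aaabbbaa => abbbaa => abaa
  | bbaaa => aaa

aab->b; bb->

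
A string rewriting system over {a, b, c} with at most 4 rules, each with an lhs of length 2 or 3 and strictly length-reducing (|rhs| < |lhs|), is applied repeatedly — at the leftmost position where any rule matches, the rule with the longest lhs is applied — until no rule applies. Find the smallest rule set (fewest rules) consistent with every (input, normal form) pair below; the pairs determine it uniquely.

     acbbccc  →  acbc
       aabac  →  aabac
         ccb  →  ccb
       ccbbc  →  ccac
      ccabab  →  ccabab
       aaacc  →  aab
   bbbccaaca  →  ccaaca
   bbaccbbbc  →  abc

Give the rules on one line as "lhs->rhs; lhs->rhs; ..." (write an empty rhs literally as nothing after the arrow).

acc->b; bb->a; bbb->

  | acbbccc => acaccc => acbc
  | aabac
  | ccb
  | ccbbc => ccac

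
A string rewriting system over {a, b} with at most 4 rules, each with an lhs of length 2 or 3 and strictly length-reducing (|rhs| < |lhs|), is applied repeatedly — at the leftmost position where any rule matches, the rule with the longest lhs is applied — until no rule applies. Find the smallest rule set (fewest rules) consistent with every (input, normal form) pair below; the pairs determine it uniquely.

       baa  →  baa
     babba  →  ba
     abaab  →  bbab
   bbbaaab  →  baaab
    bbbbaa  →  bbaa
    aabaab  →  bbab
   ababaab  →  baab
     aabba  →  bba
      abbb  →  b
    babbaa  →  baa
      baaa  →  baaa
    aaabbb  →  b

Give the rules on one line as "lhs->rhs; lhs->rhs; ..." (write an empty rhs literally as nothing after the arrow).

  | baa
  | babba => bbba => ba
  | abaab => bbab
  | bbbaaab => baaab

aba->bb; abb->bb; bbb->b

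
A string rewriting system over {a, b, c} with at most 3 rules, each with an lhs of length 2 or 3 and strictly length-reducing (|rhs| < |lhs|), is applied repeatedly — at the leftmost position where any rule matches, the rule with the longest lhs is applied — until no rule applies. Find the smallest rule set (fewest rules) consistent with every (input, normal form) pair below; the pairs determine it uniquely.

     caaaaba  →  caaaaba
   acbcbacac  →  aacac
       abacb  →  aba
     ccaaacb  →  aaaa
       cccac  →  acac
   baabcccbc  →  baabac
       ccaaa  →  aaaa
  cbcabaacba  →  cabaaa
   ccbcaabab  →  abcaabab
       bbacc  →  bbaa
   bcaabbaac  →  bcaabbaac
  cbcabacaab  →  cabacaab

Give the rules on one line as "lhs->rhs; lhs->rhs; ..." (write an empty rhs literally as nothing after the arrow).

  | caaaaba
  | acbcbacac => acbacac => aacac
  | abacb => aba
  | ccaaacb => aaaacb => aaaa

cb->; cc->a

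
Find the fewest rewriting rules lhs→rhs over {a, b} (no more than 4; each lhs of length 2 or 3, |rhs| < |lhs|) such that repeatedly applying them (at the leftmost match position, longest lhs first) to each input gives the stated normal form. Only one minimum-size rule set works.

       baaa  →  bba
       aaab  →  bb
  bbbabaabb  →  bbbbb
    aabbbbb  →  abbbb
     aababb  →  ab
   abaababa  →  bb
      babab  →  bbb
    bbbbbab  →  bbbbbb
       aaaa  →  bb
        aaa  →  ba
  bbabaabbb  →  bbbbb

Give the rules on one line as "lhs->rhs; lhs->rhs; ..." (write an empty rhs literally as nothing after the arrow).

  | baaa => bba
  | aaab => bab => bb
  | bbbabaabb => bbbbaabb => bbbbab => bbbbb
  | aabbbbb => abbbb

aa->b; aab->a; aba->ba; bab->bb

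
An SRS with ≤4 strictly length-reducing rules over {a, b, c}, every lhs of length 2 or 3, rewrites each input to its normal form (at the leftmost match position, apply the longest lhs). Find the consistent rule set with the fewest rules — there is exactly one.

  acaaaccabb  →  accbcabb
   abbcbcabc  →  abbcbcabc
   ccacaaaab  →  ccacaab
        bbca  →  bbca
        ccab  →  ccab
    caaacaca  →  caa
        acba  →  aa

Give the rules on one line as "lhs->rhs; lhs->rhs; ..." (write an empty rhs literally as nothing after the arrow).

  | acaaaccabb => acaaccabb => accbcabb
  | abbcbcabc
  | ccacaaaab => ccacaaab => ccacaab
  | bbca

aaa->aa; aac->cb; cba->aa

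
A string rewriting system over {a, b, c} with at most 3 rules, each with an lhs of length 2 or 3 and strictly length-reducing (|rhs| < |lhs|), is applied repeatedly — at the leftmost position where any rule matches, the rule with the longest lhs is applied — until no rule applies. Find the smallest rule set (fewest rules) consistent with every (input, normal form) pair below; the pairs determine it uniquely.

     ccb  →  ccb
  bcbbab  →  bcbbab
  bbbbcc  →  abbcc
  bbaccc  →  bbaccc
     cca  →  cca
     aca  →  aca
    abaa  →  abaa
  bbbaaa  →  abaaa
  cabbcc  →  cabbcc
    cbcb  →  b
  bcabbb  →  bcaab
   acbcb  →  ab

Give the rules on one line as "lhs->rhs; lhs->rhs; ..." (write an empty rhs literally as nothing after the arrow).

  | ccb
  | bcbbab
  | bbbbcc => abbcc
  | bbaccc

bbb->ab; cbc->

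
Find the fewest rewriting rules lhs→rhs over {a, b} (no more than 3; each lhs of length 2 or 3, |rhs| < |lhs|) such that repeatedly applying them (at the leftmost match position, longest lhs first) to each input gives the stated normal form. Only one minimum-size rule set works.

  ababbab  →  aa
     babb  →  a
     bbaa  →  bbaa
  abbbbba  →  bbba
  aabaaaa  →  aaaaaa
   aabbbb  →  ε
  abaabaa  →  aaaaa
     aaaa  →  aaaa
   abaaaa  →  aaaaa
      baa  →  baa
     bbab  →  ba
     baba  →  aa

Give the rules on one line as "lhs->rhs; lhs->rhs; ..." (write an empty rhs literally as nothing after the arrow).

  | ababbab => aabbab => aab => aa
  | babb => ab => a
  | bbaa
  | abbbbba => bbba

ab->a; abb->; bab->a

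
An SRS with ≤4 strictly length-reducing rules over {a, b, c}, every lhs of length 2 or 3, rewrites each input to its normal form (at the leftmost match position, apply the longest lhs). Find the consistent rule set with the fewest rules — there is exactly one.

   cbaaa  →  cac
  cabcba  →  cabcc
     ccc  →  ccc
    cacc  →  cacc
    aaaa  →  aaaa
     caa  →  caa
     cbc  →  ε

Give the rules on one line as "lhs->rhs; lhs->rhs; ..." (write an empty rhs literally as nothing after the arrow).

  | cbaaa => caba => cac
  | cabcba => cabcc
  | ccc
  | cacc

ba->c; baa->ab; cbc->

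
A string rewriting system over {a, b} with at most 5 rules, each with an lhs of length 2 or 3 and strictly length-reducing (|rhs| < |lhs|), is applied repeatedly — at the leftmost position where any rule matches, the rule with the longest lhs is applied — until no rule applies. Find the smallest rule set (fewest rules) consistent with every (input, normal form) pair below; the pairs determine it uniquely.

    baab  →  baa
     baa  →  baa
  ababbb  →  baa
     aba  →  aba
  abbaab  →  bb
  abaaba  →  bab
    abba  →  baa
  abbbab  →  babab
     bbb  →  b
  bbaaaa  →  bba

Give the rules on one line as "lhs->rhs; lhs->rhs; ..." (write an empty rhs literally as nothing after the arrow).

  | baab => baa
  | baa
  | ababbb => abbab => baab => baa
  | aba

aaa->bb; aab->aa; abb->ba; bbb->b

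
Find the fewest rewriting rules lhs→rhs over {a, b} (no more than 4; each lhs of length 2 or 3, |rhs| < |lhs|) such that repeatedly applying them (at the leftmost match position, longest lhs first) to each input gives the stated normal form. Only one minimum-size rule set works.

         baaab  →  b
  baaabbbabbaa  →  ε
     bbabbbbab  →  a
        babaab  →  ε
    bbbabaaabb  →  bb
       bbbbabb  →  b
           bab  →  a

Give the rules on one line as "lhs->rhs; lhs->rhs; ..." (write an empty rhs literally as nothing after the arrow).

aa->; ab->; ba->; bab->a

  | baaab => aab => b
  | baaabbbabbaa => aabbbabbaa => bbbabbaa => bbabaa => baaa => aa => ε
  | bbabbbbab => babbbab => abbab => bab => a
  | babaab => aaab => ab => ε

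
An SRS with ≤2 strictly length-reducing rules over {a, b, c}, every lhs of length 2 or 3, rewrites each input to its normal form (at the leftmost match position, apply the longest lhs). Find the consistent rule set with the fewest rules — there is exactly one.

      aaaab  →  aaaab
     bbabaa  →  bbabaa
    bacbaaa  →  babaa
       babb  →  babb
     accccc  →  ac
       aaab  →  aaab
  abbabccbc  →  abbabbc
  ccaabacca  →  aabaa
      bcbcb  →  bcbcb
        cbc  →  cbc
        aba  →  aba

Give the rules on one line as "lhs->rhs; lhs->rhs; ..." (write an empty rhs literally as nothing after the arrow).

  | aaaab
  | bbabaa
  | bacbaaa => babaa
  | babb

cba->b; cc->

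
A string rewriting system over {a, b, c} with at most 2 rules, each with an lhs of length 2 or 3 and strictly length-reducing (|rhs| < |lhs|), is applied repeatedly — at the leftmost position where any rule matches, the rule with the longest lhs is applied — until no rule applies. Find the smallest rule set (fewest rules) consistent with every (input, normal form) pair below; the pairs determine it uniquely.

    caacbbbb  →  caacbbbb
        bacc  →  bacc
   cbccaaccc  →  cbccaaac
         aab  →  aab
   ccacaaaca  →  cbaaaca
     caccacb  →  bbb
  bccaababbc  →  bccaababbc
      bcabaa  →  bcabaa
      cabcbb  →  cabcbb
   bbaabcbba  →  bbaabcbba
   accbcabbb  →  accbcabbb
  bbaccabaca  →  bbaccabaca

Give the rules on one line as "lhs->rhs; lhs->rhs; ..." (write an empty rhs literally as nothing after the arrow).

  | caacbbbb
  | bacc
  | cbccaaccc => cbccaaac
  | aab

cac->b; ccc->ac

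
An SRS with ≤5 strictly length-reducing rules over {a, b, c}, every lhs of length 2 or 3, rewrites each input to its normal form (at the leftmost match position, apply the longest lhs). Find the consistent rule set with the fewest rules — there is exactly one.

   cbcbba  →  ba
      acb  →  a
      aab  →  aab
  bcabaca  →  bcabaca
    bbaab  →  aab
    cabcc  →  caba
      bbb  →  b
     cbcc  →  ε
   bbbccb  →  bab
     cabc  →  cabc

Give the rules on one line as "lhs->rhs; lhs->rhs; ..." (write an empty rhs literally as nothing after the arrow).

  | cbcbba => cbba => ba
  | acb => a
  | aab
  | bcabaca

bb->; bcc->ba; cb->; cc->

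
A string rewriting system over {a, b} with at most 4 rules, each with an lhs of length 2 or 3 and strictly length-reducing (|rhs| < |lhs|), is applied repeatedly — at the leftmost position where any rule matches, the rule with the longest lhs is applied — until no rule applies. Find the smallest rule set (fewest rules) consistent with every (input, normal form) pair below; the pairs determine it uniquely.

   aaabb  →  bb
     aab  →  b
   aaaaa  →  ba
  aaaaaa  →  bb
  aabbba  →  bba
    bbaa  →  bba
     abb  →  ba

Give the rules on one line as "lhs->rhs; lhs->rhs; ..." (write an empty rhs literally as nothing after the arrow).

  | aaabb => abbb => bab => bb
  | aab => ab => b
  | aaaaa => abaa => baa => ba
  | aaaaaa => abaaa => baaa => bab => bb

aa->a; aaa->ab; ab->b; abb->ba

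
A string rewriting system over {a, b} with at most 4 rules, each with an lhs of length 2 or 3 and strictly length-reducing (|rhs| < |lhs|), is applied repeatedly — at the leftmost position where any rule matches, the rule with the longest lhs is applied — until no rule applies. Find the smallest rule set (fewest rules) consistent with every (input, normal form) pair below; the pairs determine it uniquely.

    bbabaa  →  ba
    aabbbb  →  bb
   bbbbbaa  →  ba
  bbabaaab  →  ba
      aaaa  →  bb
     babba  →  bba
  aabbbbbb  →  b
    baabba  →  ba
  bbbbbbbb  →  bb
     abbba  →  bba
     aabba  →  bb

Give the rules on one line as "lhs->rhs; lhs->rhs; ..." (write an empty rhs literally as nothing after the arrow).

aa->b; ab->; bbb->ba

  | bbabaa => bbaa => bbb => ba
  | aabbbb => bbbbb => babb => bb
  | bbbbbaa => babbaa => bbaa => bbb => ba
  | bbabaaab => bbaaab => bbbab => baab => bbb => ba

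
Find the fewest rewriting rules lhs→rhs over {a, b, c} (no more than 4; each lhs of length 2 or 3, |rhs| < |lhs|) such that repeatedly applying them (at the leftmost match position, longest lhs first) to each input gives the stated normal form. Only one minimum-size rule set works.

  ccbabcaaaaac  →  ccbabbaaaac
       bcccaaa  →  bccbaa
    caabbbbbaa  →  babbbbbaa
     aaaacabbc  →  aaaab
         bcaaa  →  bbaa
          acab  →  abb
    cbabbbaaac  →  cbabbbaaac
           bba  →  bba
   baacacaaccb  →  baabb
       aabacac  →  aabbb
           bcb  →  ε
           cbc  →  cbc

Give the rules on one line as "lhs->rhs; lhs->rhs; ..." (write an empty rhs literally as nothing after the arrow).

  | ccbabcaaaaac => ccbabbaaaac
  | bcccaaa => bccbaa
  | caabbbbbaa => babbbbbaa
  | aaaacabbc => aaaabbbc => aaaab

bac->bb; bbc->; bcb->; ca->b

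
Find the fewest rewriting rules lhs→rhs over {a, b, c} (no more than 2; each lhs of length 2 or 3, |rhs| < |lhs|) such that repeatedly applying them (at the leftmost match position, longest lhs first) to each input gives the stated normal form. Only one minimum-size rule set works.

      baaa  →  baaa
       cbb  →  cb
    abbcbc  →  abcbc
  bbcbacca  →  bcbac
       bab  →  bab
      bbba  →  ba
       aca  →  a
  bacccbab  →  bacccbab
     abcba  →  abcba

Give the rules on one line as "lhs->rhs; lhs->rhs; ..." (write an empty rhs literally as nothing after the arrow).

  | baaa
  | cbb => cb
  | abbcbc => abcbc
  | bbcbacca => bcbacca => bcbac

bb->b; ca->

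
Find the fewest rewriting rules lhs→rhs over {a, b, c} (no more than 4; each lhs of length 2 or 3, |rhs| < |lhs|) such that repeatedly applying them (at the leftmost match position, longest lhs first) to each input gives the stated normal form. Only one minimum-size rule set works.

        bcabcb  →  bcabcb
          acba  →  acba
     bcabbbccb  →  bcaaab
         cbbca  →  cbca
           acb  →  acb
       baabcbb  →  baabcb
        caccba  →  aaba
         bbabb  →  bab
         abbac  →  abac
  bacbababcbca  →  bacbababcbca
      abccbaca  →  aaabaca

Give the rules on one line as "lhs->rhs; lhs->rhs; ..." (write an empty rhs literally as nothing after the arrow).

bb->b; bcc->aa; cac->bc

  | bcabcb
  | acba
  | bcabbbccb => bcabbccb => bcabccb => bcaaab
  | cbbca => cbca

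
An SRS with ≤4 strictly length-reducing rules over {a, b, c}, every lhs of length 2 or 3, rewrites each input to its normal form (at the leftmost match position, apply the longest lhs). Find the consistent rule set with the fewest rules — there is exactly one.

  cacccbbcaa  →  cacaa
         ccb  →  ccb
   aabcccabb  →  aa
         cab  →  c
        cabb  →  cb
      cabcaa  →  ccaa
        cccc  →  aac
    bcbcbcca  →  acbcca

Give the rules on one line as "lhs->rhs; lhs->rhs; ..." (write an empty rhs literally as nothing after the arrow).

  | cacccbbcaa => caaabbcaa => caabcaa => cacaa
  | ccb
  | aabcccabb => acccabb => aaaabb => aaab => aa
  | cab => c

ab->; bcb->a; ccc->aa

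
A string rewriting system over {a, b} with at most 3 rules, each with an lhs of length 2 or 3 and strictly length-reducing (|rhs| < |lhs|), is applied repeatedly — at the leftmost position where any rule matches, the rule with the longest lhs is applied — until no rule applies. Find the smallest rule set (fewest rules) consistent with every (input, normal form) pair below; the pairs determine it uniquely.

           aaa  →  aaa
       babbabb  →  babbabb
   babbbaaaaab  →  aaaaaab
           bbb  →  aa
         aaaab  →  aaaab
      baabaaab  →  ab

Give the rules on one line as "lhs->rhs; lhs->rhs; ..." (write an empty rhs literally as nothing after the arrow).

  | aaa
  | babbabb
  | babbbaaaaab => baaaaaaaab => aaaaaab
  | bbb => aa

baa->; bbb->aa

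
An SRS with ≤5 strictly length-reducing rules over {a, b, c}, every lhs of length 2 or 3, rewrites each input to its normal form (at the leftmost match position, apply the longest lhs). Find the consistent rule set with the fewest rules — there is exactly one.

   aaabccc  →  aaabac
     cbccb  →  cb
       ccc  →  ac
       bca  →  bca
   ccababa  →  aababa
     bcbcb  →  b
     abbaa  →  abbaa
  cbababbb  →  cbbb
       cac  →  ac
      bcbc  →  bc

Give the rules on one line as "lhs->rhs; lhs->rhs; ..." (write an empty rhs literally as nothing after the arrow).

  | aaabccc => aaabac
  | cbccb => cbab => cb
  | ccc => ac
  | bca

bcb->b; cac->ac; cba->c; cc->a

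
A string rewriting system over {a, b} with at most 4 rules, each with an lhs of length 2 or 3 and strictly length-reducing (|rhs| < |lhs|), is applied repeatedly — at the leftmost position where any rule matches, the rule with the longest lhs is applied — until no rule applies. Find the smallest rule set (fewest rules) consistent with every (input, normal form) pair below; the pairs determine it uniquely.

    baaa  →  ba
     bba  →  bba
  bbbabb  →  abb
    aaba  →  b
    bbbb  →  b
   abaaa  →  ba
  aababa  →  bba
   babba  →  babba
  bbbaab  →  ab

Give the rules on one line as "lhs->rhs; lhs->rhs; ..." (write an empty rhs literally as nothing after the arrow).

  | baaa => baa => ba
  | bba
  | bbbabb => abb
  | aaba => aba => b

aa->a; aba->b; bbb->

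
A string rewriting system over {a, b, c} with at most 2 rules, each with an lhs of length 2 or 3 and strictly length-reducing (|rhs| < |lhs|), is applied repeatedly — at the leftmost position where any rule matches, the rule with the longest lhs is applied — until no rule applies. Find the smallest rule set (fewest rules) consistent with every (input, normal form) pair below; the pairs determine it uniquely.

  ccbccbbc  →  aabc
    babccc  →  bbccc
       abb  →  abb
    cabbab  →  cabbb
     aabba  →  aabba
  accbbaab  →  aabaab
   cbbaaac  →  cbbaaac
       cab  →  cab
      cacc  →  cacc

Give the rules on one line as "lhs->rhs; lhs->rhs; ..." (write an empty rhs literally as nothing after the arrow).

bab->bb; ccb->a

  | ccbccbbc => accbbc => aabc
  | babccc => bbccc
  | abb
  | cabbab => cabbb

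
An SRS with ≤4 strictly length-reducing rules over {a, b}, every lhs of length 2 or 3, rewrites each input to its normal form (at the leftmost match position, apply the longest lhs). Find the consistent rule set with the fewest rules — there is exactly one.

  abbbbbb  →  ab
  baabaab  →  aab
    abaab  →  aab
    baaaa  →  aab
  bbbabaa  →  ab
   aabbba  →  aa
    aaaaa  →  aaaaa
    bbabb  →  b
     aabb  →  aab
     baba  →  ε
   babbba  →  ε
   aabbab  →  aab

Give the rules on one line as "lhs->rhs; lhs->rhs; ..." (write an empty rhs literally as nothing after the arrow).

ba->; baa->ab; bb->b

  | abbbbbb => abbbbb => abbbb => abbb => abb => ab
  | baabaab => abbaab => abaab => aabb => aab
  | abaab => aabb => aab
  | baaaa => abaa => aab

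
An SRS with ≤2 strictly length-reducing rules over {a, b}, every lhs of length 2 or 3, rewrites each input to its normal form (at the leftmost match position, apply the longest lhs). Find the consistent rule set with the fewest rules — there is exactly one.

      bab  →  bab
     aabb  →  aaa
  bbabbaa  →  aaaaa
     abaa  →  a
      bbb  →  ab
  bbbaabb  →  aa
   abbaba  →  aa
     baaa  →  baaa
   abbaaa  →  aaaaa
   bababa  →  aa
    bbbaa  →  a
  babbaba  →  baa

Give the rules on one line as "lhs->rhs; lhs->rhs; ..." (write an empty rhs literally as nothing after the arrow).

aba->; bb->a

  | bab
  | aabb => aaa
  | bbabbaa => aabbaa => aaaaa
  | abaa => a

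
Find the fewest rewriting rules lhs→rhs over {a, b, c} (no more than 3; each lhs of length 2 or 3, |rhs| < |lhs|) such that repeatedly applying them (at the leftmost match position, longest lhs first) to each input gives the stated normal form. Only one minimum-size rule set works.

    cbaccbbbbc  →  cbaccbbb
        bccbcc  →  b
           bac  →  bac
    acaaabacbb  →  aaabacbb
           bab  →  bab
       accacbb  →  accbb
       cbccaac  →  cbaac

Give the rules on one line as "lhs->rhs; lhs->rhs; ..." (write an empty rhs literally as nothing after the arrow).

bbc->b; bc->b; ca->

  | cbaccbbbbc => cbaccbbb
  | bccbcc => bcbcc => bbcc => bc => b
  | bac
  | acaaabacbb => aaabacbb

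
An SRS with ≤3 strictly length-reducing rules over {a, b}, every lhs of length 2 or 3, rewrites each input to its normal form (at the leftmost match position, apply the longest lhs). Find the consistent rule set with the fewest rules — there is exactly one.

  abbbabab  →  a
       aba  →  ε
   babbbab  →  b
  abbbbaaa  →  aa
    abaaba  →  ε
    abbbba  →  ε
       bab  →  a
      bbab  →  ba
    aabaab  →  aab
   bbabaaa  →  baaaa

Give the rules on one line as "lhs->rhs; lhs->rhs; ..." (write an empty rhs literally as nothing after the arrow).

  | abbbabab => abbabab => ababab => bab => a
  | aba => ε
  | babbbab => abbab => abab => b
  | abbbbaaa => abbbaaa => abbaaa => abaaa => aa

aba->; abb->ab; bab->a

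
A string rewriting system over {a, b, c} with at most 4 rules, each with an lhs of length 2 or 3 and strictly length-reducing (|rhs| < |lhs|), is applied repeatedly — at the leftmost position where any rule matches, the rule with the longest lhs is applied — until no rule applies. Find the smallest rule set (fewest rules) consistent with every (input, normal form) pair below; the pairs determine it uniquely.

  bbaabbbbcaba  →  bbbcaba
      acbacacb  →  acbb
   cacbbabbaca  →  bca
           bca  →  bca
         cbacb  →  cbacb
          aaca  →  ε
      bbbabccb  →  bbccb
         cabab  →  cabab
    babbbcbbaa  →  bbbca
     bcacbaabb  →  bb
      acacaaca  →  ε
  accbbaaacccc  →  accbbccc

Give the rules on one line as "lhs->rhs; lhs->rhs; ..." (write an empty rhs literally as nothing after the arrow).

aac->bb; abb->b; bba->; cac->b

  | bbaabbbbcaba => abbbbcaba => bbbcaba
  | acbacacb => acbabb => acbb
  | cacbbabbaca => bbbabbaca => bbbaca => bca
  | bca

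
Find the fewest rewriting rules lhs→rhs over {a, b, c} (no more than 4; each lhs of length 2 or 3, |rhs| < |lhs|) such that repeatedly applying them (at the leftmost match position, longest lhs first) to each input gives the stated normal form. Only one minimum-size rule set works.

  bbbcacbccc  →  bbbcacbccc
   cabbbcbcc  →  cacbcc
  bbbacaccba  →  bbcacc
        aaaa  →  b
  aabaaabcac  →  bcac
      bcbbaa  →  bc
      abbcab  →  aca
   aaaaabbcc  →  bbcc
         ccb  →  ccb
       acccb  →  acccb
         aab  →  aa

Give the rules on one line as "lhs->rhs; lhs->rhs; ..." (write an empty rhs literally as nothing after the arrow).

aaa->bb; ab->a; ba->

  | bbbcacbccc
  | cabbbcbcc => cabbcbcc => cabcbcc => cacbcc
  | bbbacaccba => bbcaccba => bbcacc
  | aaaa => bba => b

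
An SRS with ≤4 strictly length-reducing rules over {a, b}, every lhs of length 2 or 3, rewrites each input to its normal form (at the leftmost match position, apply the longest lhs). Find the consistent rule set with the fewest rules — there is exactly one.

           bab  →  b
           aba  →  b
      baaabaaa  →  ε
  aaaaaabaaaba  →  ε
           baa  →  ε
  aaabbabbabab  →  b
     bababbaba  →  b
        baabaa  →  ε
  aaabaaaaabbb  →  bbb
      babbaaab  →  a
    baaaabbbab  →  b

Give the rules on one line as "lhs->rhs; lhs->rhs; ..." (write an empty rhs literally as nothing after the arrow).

  | bab => b
  | aba => b
  | baaabaaa => abaaa => baa => ε
  | aaaaaabaaaba => aaaaabaaba => aaaababa => aaabba => aaba => ab => ε

ab->; aba->b; baa->; bba->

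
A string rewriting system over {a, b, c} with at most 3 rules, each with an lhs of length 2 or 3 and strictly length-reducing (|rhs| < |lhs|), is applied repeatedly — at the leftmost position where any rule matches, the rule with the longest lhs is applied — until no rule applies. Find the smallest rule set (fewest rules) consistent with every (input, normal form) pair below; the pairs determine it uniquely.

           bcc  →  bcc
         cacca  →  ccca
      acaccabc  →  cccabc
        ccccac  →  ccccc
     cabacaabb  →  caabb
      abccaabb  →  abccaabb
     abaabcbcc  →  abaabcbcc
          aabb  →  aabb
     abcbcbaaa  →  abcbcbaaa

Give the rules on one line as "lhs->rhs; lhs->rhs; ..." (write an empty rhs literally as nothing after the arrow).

  | bcc
  | cacca => ccca
  | acaccabc => caccabc => cccabc
  | ccccac => ccccc

ac->c; bca->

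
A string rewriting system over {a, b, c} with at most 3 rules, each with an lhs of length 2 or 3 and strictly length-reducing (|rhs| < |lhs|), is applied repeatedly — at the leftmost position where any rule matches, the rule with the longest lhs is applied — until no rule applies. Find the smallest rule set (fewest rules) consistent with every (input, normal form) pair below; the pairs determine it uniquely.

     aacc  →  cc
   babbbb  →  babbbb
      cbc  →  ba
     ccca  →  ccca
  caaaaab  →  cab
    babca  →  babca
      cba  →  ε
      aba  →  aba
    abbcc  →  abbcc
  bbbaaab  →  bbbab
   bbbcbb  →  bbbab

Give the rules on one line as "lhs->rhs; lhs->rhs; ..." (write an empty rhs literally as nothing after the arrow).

aa->; cb->a; cbc->ba

  | aacc => cc
  | babbbb
  | cbc => ba
  | ccca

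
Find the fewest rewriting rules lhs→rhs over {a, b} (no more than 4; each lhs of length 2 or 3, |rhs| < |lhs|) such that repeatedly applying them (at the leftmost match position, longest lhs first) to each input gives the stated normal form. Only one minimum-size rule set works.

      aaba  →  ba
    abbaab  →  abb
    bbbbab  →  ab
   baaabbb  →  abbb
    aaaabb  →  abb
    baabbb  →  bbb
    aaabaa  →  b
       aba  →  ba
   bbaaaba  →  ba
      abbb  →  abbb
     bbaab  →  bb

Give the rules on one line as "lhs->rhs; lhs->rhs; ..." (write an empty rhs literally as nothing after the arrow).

aaa->b; aba->ba; baa->; bab->ab

  | aaba => aba => ba
  | abbaab => abb
  | bbbbab => bbbab => bbab => bab => ab
  | baaabbb => abbb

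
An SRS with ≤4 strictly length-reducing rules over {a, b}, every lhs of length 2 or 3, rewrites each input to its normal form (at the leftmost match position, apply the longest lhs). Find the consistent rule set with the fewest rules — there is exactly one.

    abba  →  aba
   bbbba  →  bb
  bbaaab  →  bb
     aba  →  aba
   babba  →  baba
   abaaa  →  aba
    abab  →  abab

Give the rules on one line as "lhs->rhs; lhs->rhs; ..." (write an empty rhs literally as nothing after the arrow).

  | abba => aba
  | bbbba => bb
  | bbaaab => aab => bb
  | aba

aa->b; abb->ab; bba->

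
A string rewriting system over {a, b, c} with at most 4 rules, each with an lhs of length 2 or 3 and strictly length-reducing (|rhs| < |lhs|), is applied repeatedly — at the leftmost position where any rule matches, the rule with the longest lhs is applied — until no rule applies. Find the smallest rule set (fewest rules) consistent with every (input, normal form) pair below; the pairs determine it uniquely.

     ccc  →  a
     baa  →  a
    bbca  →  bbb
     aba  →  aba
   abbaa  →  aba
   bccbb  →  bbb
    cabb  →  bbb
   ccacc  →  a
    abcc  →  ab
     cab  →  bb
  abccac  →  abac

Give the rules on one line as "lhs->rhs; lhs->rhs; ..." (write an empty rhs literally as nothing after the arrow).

  | ccc => a
  | baa => a
  | bbca => bbb
  | aba

baa->a; ca->b; cc->; ccc->a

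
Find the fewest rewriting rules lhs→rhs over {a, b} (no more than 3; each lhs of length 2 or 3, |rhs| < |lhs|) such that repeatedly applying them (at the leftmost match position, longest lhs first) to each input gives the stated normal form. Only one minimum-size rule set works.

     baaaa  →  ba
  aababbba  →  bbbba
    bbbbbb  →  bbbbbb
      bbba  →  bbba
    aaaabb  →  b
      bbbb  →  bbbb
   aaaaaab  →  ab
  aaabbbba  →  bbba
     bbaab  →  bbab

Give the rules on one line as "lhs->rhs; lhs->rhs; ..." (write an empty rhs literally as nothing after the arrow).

aa->a; aba->b; abb->b

  | baaaa => baaa => baa => ba
  | aababbba => ababbba => bbbba
  | bbbbbb
  | bbba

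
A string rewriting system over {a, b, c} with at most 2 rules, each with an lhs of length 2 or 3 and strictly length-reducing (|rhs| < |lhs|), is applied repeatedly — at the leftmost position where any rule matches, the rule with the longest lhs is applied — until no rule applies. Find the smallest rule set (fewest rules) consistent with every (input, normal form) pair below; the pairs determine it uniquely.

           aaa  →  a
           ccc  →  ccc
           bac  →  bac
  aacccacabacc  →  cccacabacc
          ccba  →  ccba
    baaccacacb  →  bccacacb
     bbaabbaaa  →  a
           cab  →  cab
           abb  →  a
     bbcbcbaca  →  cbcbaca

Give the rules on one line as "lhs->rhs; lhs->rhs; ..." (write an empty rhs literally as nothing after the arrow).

  | aaa => a
  | ccc
  | bac
  | aacccacabacc => cccacabacc

aa->; bb->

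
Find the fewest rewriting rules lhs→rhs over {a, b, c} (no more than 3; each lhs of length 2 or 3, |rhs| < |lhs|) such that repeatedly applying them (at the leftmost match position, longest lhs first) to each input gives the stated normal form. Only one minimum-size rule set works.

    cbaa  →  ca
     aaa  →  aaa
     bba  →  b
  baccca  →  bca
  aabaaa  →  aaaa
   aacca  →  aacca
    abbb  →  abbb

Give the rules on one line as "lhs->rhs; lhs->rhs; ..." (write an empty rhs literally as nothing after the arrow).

  | cbaa => ca
  | aaa
  | bba => b
  | baccca => ccca => bca

ba->; ccc->bc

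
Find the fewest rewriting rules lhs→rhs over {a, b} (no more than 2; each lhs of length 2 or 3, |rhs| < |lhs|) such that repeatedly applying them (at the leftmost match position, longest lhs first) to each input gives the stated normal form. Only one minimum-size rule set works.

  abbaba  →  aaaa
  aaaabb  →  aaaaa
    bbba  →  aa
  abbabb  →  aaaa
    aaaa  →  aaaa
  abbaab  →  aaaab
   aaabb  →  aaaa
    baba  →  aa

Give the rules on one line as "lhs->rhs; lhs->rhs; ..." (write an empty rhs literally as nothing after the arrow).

ba->a; bb->a

  | abbaba => aaaba => aaaa
  | aaaabb => aaaaa
  | bbba => aba => aa
  | abbabb => aaabb => aaaa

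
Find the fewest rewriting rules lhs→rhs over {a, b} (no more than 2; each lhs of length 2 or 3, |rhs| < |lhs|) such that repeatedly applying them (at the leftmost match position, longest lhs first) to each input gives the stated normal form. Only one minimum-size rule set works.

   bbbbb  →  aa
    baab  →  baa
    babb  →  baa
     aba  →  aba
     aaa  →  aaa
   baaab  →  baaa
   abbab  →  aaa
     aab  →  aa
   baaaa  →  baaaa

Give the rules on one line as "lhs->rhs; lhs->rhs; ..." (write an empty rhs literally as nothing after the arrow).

aab->aa; bb->a

  | bbbbb => abbb => aab => aa
  | baab => baa
  | babb => baa
  | aba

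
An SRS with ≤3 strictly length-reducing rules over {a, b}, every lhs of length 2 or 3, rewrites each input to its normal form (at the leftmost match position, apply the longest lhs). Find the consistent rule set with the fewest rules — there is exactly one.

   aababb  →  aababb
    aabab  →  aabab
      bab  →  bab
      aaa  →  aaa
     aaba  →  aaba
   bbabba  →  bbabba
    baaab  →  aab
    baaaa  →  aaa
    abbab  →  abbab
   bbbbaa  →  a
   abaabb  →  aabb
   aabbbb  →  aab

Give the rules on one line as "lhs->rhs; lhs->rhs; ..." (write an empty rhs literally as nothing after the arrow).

baa->a; bbb->

  | aababb
  | aabab
  | bab
  | aaa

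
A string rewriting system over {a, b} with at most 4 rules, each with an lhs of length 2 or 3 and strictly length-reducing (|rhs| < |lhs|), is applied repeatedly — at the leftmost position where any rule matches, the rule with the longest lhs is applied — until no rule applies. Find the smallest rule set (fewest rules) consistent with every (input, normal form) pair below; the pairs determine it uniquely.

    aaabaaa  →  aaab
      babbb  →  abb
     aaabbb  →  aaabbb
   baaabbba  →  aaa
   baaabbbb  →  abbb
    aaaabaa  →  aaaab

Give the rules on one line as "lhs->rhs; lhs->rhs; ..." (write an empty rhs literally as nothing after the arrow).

ba->b; bab->a; bba->aa

  | aaabaaa => aaabaa => aaaba => aaab
  | babbb => abb
  | aaabbb
  | baaabbba => baabbba => babbba => abba => aaa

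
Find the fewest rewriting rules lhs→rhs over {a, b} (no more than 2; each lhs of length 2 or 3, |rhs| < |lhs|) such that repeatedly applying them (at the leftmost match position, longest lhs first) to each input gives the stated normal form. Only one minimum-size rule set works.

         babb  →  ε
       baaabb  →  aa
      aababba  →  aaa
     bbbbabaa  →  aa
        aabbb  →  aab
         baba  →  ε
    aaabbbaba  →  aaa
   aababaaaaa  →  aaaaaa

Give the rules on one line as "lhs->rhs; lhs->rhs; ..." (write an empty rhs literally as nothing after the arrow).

  | babb => bb => ε
  | baaabb => aabb => aa
  | aababba => aabba => aaa
  | bbbbabaa => bbabaa => abaa => aa

ba->; bb->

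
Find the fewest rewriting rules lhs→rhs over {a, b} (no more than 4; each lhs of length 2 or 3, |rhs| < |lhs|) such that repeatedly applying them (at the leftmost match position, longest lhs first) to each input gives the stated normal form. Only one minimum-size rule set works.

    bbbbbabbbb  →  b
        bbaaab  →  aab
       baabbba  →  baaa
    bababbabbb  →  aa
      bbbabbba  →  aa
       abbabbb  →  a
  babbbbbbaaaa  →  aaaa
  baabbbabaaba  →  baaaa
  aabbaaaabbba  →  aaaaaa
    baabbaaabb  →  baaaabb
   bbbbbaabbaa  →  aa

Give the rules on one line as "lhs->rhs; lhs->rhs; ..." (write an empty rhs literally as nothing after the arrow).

aba->a; bab->a; bba->; bbb->

  | bbbbbabbbb => bbabbbb => bbbb => b
  | bbaaab => aab
  | baabbba => baaa
  | bababbabbb => aabbabbb => aabbb => aa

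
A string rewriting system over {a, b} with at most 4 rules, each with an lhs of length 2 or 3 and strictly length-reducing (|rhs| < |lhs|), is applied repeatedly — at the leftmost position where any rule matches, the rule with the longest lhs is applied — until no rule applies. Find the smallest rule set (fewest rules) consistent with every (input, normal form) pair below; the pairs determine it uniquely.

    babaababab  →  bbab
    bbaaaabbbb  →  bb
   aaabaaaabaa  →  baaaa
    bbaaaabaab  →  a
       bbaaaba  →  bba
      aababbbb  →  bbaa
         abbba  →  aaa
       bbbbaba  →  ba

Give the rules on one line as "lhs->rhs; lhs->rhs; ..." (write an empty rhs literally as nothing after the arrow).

  | babaababab => bababab => bbab
  | bbaaaabbbb => bbaababbb => bbbaabbb => aaabbb => ababb => bb
  | aaabaaaabaa => abaaaaabaa => aaaabaa => aabaaa => baaaa
  | bbaaaabaab => bbaabaaab => bbbaaaab => aaaaab => aaaba => abaa => a

aab->ba; aba->; bbb->a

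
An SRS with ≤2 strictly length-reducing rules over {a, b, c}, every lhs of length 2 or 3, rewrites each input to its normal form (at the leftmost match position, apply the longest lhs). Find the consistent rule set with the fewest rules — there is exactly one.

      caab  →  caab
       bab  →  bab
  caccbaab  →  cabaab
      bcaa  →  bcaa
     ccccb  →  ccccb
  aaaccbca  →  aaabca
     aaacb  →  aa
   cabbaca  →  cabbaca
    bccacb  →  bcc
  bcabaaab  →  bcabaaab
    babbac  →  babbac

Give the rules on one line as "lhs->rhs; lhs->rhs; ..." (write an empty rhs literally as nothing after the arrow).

acb->; acc->a

  | caab
  | bab
  | caccbaab => cabaab
  | bcaa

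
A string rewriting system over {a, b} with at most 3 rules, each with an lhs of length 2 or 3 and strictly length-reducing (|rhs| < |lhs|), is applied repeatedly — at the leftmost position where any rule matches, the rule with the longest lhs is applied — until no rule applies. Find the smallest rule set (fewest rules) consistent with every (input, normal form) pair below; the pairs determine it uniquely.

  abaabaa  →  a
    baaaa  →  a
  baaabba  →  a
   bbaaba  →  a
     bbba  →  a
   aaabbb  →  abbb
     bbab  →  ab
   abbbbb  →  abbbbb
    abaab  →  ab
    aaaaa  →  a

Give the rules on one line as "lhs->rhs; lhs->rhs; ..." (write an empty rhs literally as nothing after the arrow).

aa->a; ba->a

  | abaabaa => aaabaa => aabaa => abaa => aaa => aa => a
  | baaaa => aaaa => aaa => aa => a
  | baaabba => aaabba => aabba => abba => aba => aa => a
  | bbaaba => baaba => aaba => aba => aa => a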